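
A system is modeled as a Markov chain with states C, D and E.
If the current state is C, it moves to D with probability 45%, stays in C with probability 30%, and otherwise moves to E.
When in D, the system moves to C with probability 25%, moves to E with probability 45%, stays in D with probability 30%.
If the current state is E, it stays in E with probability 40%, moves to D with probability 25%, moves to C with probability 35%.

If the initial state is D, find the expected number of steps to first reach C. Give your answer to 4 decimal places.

Let t(s) be the expected number of steps to first reach C from state s, with t(C) = 0. Conditioning on the first step:
t(D) = 1 + 0.3·t(D) + 0.45·t(E)
t(E) = 1 + 0.25·t(D) + 0.4·t(E)
Solving: t(D) = 3.4146, t(E) = 3.0894.
Expected steps from D to C: 3.4146.

3.4146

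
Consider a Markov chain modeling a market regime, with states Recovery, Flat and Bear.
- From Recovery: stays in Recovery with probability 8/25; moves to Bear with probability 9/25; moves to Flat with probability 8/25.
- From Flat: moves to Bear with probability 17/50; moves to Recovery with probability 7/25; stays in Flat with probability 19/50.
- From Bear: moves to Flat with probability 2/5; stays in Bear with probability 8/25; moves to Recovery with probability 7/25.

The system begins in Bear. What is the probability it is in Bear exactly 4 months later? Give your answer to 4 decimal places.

0.3391

Propagate the distribution vector 4 months from Bear.
After 0 months: (0.0000, 0.0000, 1.0000)
After 1 month: (0.2800, 0.4000, 0.3200)
After 2 months: (0.2912, 0.3696, 0.3392)
After 3 months: (0.2916, 0.3693, 0.3390)
After 4 months: (0.2917, 0.3693, 0.3391)
P(in Bear after 4 months) = 0.3391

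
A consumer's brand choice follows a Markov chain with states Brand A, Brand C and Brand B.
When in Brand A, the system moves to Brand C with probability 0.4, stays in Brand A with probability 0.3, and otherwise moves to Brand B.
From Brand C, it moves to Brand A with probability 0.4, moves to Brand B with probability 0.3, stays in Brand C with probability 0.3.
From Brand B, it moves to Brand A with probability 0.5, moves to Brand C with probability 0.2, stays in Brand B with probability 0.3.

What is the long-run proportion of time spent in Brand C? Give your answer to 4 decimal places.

0.3091

Let the stationary distribution be π with π = πP and π_1 + π_2 + π_3 = 1.
π_1 = 0.3·π_1 + 0.4·π_2 + 0.5·π_3
π_2 = 0.4·π_1 + 0.3·π_2 + 0.2·π_3
Solving with the normalization constraint gives π = (0.3909, 0.3091, 0.3000).
So the stationary probability of Brand C is 0.3091.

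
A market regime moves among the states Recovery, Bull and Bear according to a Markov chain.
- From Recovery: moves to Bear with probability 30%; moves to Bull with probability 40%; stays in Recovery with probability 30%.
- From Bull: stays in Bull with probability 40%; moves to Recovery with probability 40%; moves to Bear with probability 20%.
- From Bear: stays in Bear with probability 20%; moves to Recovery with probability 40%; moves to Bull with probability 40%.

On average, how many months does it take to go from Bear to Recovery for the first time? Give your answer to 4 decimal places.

Let t(s) be the expected number of months to first reach Recovery from state s, with t(Recovery) = 0. Conditioning on the first month:
t(Bull) = 1 + 0.4·t(Bull) + 0.2·t(Bear)
t(Bear) = 1 + 0.4·t(Bull) + 0.2·t(Bear)
Solving: t(Bull) = 2.5000, t(Bear) = 2.5000.
Expected months from Bear to Recovery: 2.5000.

2.5000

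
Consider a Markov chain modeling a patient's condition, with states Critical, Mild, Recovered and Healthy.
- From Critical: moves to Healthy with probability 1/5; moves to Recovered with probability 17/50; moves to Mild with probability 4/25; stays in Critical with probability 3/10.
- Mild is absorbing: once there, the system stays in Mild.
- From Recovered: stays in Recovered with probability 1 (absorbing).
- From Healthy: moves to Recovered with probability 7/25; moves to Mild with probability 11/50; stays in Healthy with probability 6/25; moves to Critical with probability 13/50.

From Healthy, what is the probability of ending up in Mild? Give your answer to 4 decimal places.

0.4075

Let h(s) be the probability of absorption at Mild starting from transient state s. Then h(Mild) = 1 and h(Recovered) = 0. By first-step analysis:
h(Critical) = 0.3·h(Critical) + 0.16·1 + 0.34·0 + 0.2·h(Healthy)
h(Healthy) = 0.26·h(Critical) + 0.22·1 + 0.28·0 + 0.24·h(Healthy)
Solving: h(Critical) = 0.3450, h(Healthy) = 0.4075.
Starting from Healthy, the probability is 0.4075.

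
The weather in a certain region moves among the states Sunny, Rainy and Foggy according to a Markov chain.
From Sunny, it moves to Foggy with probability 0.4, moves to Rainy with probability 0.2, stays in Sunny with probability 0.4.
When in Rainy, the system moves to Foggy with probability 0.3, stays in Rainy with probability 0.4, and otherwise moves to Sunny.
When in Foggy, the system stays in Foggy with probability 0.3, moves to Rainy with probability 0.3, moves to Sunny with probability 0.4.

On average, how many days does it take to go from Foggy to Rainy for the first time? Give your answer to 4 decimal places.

3.8462

Let t(s) be the expected number of days to first reach Rainy from state s, with t(Rainy) = 0. Conditioning on the first day:
t(Sunny) = 1 + 0.4·t(Sunny) + 0.4·t(Foggy)
t(Foggy) = 1 + 0.4·t(Sunny) + 0.3·t(Foggy)
Solving: t(Sunny) = 4.2308, t(Foggy) = 3.8462.
Expected days from Foggy to Rainy: 3.8462.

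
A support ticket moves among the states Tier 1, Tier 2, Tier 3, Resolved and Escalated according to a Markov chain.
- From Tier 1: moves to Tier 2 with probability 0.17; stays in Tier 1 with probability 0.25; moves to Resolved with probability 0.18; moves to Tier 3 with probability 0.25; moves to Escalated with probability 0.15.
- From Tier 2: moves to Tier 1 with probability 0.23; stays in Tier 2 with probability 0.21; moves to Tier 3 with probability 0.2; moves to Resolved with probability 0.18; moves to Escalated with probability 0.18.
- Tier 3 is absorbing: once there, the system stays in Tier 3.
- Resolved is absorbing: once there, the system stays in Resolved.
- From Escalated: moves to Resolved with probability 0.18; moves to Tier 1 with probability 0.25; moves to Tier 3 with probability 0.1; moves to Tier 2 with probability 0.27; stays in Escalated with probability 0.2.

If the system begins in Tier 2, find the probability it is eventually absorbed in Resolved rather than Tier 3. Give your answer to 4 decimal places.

Let h(s) be the probability of absorption at Resolved starting from transient state s. Then h(Resolved) = 1 and h(Tier 3) = 0. By first-step analysis:
h(Tier 1) = 0.25·h(Tier 1) + 0.17·h(Tier 2) + 0.25·0 + 0.18·1 + 0.15·h(Escalated)
h(Tier 2) = 0.23·h(Tier 1) + 0.21·h(Tier 2) + 0.2·0 + 0.18·1 + 0.18·h(Escalated)
h(Escalated) = 0.25·h(Tier 1) + 0.27·h(Tier 2) + 0.1·0 + 0.18·1 + 0.2·h(Escalated)
Solving: h(Tier 1) = 0.4549, h(Tier 2) = 0.4809, h(Escalated) = 0.5295.
Starting from Tier 2, the probability is 0.4809.

0.4809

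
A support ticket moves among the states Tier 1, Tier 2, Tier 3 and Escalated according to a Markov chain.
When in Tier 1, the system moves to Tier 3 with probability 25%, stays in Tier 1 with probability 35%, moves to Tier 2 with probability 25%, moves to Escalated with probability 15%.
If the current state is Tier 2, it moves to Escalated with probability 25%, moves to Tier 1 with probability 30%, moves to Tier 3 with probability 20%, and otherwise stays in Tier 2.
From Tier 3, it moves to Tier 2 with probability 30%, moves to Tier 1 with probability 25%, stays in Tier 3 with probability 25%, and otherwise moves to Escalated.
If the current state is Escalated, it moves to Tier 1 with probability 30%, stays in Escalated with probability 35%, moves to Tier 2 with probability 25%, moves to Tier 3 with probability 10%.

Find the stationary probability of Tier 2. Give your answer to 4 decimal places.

0.2601

Let the stationary distribution be π with π = πP and π_1 + π_2 + π_3 + π_4 = 1.
π_1 = 0.35·π_1 + 0.3·π_2 + 0.25·π_3 + 0.3·π_4
π_2 = 0.25·π_1 + 0.25·π_2 + 0.3·π_3 + 0.25·π_4
π_3 = 0.25·π_1 + 0.2·π_2 + 0.25·π_3 + 0.1·π_4
Solving with the normalization constraint gives π = (0.3052, 0.2601, 0.2021, 0.2326).
So the stationary probability of Tier 2 is 0.2601.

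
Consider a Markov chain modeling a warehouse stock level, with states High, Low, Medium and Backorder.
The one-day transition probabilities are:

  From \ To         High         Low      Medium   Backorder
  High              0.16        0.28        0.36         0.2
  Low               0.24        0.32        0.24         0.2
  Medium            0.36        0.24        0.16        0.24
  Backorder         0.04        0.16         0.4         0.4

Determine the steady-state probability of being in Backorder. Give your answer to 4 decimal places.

Let the stationary distribution be π with π = πP and π_1 + π_2 + π_3 + π_4 = 1.
π_1 = 0.16·π_1 + 0.24·π_2 + 0.36·π_3 + 0.04·π_4
π_2 = 0.28·π_1 + 0.32·π_2 + 0.24·π_3 + 0.16·π_4
π_3 = 0.36·π_1 + 0.24·π_2 + 0.16·π_3 + 0.4·π_4
Solving with the normalization constraint gives π = (0.2049, 0.2468, 0.2841, 0.2642).
So the stationary probability of Backorder is 0.2642.

0.2642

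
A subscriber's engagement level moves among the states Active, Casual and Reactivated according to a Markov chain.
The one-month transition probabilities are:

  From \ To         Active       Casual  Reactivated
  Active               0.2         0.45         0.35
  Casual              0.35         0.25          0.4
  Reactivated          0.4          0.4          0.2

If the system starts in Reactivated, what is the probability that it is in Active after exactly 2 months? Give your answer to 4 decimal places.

0.3000

Sum over the intermediate state after 1 month:
P = P(Reactivated→Active)·P(Active→Active) + P(Reactivated→Casual)·P(Casual→Active) + P(Reactivated→Reactivated)·P(Reactivated→Active)
  = 0.4×0.2 + 0.4×0.35 + 0.2×0.4
  = 0.0800 + 0.1400 + 0.0800 = 0.3000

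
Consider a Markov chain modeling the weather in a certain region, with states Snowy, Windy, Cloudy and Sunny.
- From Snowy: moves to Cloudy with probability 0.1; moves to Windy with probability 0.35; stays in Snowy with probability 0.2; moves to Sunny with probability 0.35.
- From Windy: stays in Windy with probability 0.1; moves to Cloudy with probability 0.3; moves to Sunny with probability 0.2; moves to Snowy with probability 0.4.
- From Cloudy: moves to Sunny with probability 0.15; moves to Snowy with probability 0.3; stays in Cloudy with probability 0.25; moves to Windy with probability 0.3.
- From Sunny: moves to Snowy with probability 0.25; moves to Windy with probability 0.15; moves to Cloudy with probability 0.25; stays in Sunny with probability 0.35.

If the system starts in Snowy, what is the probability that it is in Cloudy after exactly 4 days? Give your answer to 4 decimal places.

0.2205

Propagate the distribution vector 4 days from Snowy.
After 0 days: (1.0000, 0.0000, 0.0000, 0.0000)
After 1 day: (0.2000, 0.3500, 0.1000, 0.3500)
After 2 days: (0.2975, 0.1875, 0.2375, 0.2775)
After 3 days: (0.2751, 0.2358, 0.2148, 0.2744)
After 4 days: (0.2823, 0.2255, 0.2205, 0.2717)
P(in Cloudy after 4 days) = 0.2205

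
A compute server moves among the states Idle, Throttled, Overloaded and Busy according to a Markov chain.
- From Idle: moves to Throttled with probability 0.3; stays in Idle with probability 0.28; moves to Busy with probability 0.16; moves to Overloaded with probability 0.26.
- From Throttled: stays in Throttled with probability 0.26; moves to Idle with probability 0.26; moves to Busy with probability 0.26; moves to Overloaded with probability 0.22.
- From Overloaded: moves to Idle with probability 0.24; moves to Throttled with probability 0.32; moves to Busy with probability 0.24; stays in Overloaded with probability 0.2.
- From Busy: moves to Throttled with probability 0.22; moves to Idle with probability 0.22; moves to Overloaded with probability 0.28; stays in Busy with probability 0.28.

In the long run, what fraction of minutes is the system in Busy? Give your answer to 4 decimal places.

Let the stationary distribution be π with π = πP and π_1 + π_2 + π_3 + π_4 = 1.
π_1 = 0.28·π_1 + 0.26·π_2 + 0.24·π_3 + 0.22·π_4
π_2 = 0.3·π_1 + 0.26·π_2 + 0.32·π_3 + 0.22·π_4
π_3 = 0.26·π_1 + 0.22·π_2 + 0.2·π_3 + 0.28·π_4
Solving with the normalization constraint gives π = (0.2508, 0.2750, 0.2393, 0.2348).
So the stationary probability of Busy is 0.2348.

0.2348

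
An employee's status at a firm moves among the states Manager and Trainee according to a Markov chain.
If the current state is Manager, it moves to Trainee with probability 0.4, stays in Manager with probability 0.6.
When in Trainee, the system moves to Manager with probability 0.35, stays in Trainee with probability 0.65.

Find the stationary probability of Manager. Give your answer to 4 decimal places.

0.4667

Let the stationary distribution be π with π = πP and π_1 + π_2 = 1.
π_1 = 0.6·π_1 + 0.35·π_2
Solving with the normalization constraint gives π = (0.4667, 0.5333).
So the stationary probability of Manager is 0.4667.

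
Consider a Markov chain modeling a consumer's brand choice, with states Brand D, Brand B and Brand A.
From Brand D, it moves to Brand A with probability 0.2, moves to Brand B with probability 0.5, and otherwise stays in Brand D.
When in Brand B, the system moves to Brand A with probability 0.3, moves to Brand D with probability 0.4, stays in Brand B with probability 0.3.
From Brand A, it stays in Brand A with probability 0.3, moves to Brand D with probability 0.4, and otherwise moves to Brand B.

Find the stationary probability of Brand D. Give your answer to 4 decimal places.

0.3636

Let the stationary distribution be π with π = πP and π_1 + π_2 + π_3 = 1.
π_1 = 0.3·π_1 + 0.4·π_2 + 0.4·π_3
π_2 = 0.5·π_1 + 0.3·π_2 + 0.3·π_3
Solving with the normalization constraint gives π = (0.3636, 0.3727, 0.2636).
So the stationary probability of Brand D is 0.3636.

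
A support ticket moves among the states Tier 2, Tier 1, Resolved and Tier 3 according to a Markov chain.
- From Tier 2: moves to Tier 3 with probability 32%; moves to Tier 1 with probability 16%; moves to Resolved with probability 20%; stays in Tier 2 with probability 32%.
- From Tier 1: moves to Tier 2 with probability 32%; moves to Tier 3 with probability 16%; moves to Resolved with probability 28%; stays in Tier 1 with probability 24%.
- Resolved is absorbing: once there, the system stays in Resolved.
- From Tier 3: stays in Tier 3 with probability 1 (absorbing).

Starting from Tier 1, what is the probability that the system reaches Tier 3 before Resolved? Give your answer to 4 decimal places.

0.4536

Let h(s) be the probability of absorption at Tier 3 starting from transient state s. Then h(Tier 3) = 1 and h(Resolved) = 0. By first-step analysis:
h(Tier 2) = 0.32·h(Tier 2) + 0.16·h(Tier 1) + 0.2·0 + 0.32·1
h(Tier 1) = 0.32·h(Tier 2) + 0.24·h(Tier 1) + 0.28·0 + 0.16·1
Solving: h(Tier 2) = 0.5773, h(Tier 1) = 0.4536.
Starting from Tier 1, the probability is 0.4536.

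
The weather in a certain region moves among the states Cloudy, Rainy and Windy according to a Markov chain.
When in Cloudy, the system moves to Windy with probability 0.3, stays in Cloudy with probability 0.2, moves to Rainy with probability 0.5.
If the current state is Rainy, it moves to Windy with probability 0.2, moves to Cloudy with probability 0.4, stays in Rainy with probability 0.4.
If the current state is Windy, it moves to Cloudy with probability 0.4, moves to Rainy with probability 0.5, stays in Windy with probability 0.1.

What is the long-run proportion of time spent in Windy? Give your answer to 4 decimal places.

0.2121

Let the stationary distribution be π with π = πP and π_1 + π_2 + π_3 = 1.
π_1 = 0.2·π_1 + 0.4·π_2 + 0.4·π_3
π_2 = 0.5·π_1 + 0.4·π_2 + 0.5·π_3
Solving with the normalization constraint gives π = (0.3333, 0.4545, 0.2121).
So the stationary probability of Windy is 0.2121.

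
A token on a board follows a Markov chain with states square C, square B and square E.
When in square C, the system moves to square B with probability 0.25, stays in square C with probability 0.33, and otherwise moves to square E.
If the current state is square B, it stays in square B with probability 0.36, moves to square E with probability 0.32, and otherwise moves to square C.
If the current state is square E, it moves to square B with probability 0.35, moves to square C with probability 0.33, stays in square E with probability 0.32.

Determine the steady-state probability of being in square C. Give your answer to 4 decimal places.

0.3268

Let the stationary distribution be π with π = πP and π_1 + π_2 + π_3 = 1.
π_1 = 0.33·π_1 + 0.32·π_2 + 0.33·π_3
π_2 = 0.25·π_1 + 0.36·π_2 + 0.35·π_3
Solving with the normalization constraint gives π = (0.3268, 0.3205, 0.3527).
So the stationary probability of square C is 0.3268.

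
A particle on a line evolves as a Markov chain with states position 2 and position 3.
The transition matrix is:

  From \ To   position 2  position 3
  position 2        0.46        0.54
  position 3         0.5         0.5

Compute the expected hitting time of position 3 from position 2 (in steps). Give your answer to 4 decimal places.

1.8519

Let t(s) be the expected number of steps to first reach position 3 from state s, with t(position 3) = 0. Conditioning on the first step:
t(position 2) = 1 + 0.46·t(position 2)
Solving: t(position 2) = 1.8519.
Expected steps from position 2 to position 3: 1.8519.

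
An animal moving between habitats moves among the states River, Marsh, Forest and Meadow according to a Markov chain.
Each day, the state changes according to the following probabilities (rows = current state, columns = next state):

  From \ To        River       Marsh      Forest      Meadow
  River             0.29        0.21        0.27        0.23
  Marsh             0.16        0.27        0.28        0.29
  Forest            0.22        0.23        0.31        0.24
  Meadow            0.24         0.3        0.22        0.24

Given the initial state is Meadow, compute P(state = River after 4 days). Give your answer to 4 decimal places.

0.2256

Propagate the distribution vector 4 days from Meadow.
After 0 days: (0.0000, 0.0000, 0.0000, 1.0000)
After 1 day: (0.2400, 0.3000, 0.2200, 0.2400)
After 2 days: (0.2236, 0.2540, 0.2698, 0.2526)
After 3 days: (0.2255, 0.2534, 0.2707, 0.2505)
After 4 days: (0.2256, 0.2532, 0.2708, 0.2504)
P(in River after 4 days) = 0.2256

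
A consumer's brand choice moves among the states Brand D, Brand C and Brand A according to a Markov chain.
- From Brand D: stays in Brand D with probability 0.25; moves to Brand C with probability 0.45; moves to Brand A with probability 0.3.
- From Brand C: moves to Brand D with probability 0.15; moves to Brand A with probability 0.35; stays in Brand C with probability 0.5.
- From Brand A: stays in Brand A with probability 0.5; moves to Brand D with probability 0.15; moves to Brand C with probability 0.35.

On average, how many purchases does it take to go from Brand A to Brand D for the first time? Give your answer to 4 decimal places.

Let t(s) be the expected number of purchases to first reach Brand D from state s, with t(Brand D) = 0. Conditioning on the first purchase:
t(Brand C) = 1 + 0.5·t(Brand C) + 0.35·t(Brand A)
t(Brand A) = 1 + 0.35·t(Brand C) + 0.5·t(Brand A)
Solving: t(Brand C) = 6.6667, t(Brand A) = 6.6667.
Expected purchases from Brand A to Brand D: 6.6667.

6.6667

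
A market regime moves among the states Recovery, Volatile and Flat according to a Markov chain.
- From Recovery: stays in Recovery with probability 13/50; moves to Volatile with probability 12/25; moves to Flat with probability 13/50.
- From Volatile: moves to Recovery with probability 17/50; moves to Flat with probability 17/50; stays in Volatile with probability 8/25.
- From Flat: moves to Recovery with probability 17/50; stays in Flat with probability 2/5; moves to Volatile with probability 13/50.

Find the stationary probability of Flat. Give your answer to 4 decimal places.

0.3349

Let the stationary distribution be π with π = πP and π_1 + π_2 + π_3 = 1.
π_1 = 0.26·π_1 + 0.34·π_2 + 0.34·π_3
π_2 = 0.48·π_1 + 0.32·π_2 + 0.26·π_3
Solving with the normalization constraint gives π = (0.3148, 0.3503, 0.3349).
So the stationary probability of Flat is 0.3349.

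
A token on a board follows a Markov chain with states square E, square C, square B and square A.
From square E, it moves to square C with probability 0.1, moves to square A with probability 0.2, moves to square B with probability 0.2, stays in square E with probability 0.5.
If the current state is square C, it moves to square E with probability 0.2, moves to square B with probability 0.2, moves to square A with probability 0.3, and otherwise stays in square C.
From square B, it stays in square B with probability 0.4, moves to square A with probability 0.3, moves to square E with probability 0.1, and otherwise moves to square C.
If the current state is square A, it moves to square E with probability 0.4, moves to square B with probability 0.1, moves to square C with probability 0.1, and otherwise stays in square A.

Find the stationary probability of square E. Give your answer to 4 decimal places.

0.3397

Let the stationary distribution be π with π = πP and π_1 + π_2 + π_3 + π_4 = 1.
π_1 = 0.5·π_1 + 0.2·π_2 + 0.1·π_3 + 0.4·π_4
π_2 = 0.1·π_1 + 0.3·π_2 + 0.2·π_3 + 0.1·π_4
π_3 = 0.2·π_1 + 0.2·π_2 + 0.4·π_3 + 0.1·π_4
Solving with the normalization constraint gives π = (0.3397, 0.1516, 0.2131, 0.2956).
So the stationary probability of square E is 0.3397.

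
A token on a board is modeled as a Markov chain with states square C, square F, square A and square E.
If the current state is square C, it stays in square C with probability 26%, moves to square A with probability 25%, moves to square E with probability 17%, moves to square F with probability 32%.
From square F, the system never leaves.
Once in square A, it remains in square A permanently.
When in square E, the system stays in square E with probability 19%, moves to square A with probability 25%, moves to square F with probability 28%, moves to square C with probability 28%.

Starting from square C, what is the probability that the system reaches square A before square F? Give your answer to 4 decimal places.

Let h(s) be the probability of absorption at square A starting from transient state s. Then h(square A) = 1 and h(square F) = 0. By first-step analysis:
h(square C) = 0.26·h(square C) + 0.32·0 + 0.25·1 + 0.17·h(square E)
h(square E) = 0.28·h(square C) + 0.28·0 + 0.25·1 + 0.19·h(square E)
Solving: h(square C) = 0.4440, h(square E) = 0.4621.
Starting from square C, the probability is 0.4440.

0.4440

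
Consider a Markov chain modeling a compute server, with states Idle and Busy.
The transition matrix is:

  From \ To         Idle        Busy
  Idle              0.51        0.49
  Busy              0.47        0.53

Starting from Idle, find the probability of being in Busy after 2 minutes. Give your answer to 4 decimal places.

0.5096

Sum over the intermediate state after 1 minute:
P = P(Idle→Idle)·P(Idle→Busy) + P(Idle→Busy)·P(Busy→Busy)
  = 0.51×0.49 + 0.49×0.53
  = 0.2499 + 0.2597 = 0.5096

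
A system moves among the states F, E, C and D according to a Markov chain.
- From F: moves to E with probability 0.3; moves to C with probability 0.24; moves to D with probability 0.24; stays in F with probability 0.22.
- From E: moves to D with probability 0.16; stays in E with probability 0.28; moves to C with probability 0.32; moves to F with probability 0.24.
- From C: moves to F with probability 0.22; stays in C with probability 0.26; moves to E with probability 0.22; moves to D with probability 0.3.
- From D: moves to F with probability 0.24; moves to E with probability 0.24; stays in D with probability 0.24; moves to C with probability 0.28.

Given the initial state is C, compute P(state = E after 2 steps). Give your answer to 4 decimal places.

Propagate the distribution vector 2 steps from C.
After 0 steps: (0.0000, 0.0000, 1.0000, 0.0000)
After 1 step: (0.2200, 0.2200, 0.2600, 0.3000)
After 2 steps: (0.2304, 0.2568, 0.2748, 0.2380)
P(in E after 2 steps) = 0.2568

0.2568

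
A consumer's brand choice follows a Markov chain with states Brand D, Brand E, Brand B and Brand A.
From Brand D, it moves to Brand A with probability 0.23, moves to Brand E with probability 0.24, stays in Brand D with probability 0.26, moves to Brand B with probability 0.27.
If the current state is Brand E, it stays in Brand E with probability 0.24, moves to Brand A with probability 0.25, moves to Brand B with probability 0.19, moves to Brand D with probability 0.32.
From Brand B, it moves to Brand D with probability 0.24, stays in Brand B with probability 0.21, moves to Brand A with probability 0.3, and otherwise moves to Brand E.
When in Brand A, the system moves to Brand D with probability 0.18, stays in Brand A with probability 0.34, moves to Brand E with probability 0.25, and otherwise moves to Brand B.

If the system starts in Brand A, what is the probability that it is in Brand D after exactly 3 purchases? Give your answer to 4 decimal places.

0.2472

Propagate the distribution vector 3 purchases from Brand A.
After 0 purchases: (0.0000, 0.0000, 0.0000, 1.0000)
After 1 purchase: (0.1800, 0.2500, 0.2300, 0.3400)
After 2 purchases: (0.2432, 0.2457, 0.2226, 0.2885)
After 3 purchases: (0.2472, 0.2451, 0.2254, 0.2822)
P(in Brand D after 3 purchases) = 0.2472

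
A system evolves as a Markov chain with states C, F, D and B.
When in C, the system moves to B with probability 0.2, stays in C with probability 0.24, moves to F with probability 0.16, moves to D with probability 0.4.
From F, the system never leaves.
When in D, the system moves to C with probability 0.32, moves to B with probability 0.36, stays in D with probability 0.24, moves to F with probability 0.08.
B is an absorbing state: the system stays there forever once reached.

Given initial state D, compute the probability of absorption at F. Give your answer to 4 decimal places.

0.2491

Let h(s) be the probability of absorption at F starting from transient state s. Then h(F) = 1 and h(B) = 0. By first-step analysis:
h(C) = 0.24·h(C) + 0.16·1 + 0.4·h(D) + 0.2·0
h(D) = 0.32·h(C) + 0.08·1 + 0.24·h(D) + 0.36·0
Solving: h(C) = 0.3416, h(D) = 0.2491.
Starting from D, the probability is 0.2491.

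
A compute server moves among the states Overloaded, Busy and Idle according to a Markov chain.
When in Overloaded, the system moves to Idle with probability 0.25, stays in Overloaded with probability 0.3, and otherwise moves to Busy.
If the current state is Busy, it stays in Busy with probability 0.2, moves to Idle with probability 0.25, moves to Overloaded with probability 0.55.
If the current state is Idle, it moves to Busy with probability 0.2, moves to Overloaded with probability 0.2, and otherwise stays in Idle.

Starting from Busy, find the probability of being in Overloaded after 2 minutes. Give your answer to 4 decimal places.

0.3250

Sum over the intermediate state after 1 minute:
P = P(Busy→Overloaded)·P(Overloaded→Overloaded) + P(Busy→Busy)·P(Busy→Overloaded) + P(Busy→Idle)·P(Idle→Overloaded)
  = 0.55×0.3 + 0.2×0.55 + 0.25×0.2
  = 0.1650 + 0.1100 + 0.0500 = 0.3250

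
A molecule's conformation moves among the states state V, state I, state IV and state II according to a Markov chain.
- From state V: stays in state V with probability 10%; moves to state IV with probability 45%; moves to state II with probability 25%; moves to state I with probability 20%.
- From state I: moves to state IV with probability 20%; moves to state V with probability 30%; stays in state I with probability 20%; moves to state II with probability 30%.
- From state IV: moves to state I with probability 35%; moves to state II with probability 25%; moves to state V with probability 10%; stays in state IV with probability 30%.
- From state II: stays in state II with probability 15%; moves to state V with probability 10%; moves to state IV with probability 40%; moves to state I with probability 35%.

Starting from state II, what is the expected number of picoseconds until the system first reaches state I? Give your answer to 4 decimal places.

2.9851

Let t(s) be the expected number of picoseconds to first reach state I from state s, with t(state I) = 0. Conditioning on the first picosecond:
t(state V) = 1 + 0.1·t(state V) + 0.45·t(state IV) + 0.25·t(state II)
t(state IV) = 1 + 0.1·t(state V) + 0.3·t(state IV) + 0.25·t(state II)
t(state II) = 1 + 0.1·t(state V) + 0.4·t(state IV) + 0.15·t(state II)
Solving: t(state V) = 3.4328, t(state IV) = 2.9851, t(state II) = 2.9851.
Expected picoseconds from state II to state I: 2.9851.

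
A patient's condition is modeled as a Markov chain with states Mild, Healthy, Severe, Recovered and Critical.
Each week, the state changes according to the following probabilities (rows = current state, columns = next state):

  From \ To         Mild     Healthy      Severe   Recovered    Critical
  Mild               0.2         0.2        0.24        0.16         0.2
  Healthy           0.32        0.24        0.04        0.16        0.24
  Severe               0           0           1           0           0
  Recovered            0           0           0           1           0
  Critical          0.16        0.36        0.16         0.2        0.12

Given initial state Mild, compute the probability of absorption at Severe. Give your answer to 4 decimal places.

0.5125

Let h(s) be the probability of absorption at Severe starting from transient state s. Then h(Severe) = 1 and h(Recovered) = 0. By first-step analysis:
h(Mild) = 0.2·h(Mild) + 0.2·h(Healthy) + 0.24·1 + 0.16·0 + 0.2·h(Critical)
h(Healthy) = 0.32·h(Mild) + 0.24·h(Healthy) + 0.04·1 + 0.16·0 + 0.24·h(Critical)
h(Critical) = 0.16·h(Mild) + 0.36·h(Healthy) + 0.16·1 + 0.2·0 + 0.12·h(Critical)
Solving: h(Mild) = 0.5125, h(Healthy) = 0.4079, h(Critical) = 0.4419.
Starting from Mild, the probability is 0.5125.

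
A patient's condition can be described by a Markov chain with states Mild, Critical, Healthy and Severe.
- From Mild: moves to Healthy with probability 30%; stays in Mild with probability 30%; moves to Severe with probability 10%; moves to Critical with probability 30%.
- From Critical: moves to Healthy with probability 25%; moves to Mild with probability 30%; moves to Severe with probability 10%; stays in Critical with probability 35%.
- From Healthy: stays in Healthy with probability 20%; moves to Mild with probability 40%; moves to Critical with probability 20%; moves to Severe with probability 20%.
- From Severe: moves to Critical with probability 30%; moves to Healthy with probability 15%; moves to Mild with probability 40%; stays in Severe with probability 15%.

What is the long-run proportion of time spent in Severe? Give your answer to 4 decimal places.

Let the stationary distribution be π with π = πP and π_1 + π_2 + π_3 + π_4 = 1.
π_1 = 0.3·π_1 + 0.3·π_2 + 0.4·π_3 + 0.4·π_4
π_2 = 0.3·π_1 + 0.35·π_2 + 0.2·π_3 + 0.3·π_4
π_3 = 0.3·π_1 + 0.25·π_2 + 0.2·π_3 + 0.15·π_4
Solving with the normalization constraint gives π = (0.3372, 0.2903, 0.2417, 0.1307).
So the stationary probability of Severe is 0.1307.

0.1307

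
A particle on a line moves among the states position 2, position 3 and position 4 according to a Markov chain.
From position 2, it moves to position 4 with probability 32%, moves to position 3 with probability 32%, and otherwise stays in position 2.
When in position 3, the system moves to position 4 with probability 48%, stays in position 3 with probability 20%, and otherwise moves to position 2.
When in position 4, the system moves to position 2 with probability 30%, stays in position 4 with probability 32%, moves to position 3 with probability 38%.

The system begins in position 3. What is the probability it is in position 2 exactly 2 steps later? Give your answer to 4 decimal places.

Sum over the intermediate state after 1 step:
P = P(position 3→position 2)·P(position 2→position 2) + P(position 3→position 3)·P(position 3→position 2) + P(position 3→position 4)·P(position 4→position 2)
  = 0.32×0.36 + 0.2×0.32 + 0.48×0.3
  = 0.1152 + 0.0640 + 0.1440 = 0.3232

0.3232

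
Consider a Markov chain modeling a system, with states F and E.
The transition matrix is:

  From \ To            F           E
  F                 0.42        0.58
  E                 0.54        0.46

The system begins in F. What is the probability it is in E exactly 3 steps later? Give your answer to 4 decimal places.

Propagate the distribution vector 3 steps from F.
After 0 steps: (1.0000, 0.0000)
After 1 step: (0.4200, 0.5800)
After 2 steps: (0.4896, 0.5104)
After 3 steps: (0.4812, 0.5188)
P(in E after 3 steps) = 0.5188

0.5188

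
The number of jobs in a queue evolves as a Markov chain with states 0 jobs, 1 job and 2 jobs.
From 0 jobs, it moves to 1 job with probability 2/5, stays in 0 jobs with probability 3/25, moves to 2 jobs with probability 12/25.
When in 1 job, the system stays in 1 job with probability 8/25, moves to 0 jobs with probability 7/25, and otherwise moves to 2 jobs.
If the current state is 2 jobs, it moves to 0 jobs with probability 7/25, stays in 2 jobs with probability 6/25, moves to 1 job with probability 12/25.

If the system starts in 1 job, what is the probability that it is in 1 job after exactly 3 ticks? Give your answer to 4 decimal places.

0.3962

Propagate the distribution vector 3 ticks from 1 job.
After 0 ticks: (0.0000, 1.0000, 0.0000)
After 1 tick: (0.2800, 0.3200, 0.4000)
After 2 ticks: (0.2352, 0.4064, 0.3584)
After 3 ticks: (0.2424, 0.3962, 0.3615)
P(in 1 job after 3 ticks) = 0.3962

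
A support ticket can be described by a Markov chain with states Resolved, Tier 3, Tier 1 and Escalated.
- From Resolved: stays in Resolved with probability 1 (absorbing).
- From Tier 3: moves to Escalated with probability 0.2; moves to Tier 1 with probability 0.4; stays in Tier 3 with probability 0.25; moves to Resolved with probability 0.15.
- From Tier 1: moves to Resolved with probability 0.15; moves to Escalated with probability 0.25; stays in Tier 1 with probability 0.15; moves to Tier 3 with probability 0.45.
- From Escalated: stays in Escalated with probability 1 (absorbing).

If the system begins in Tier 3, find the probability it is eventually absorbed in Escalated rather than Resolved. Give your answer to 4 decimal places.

0.5902

Let h(s) be the probability of absorption at Escalated starting from transient state s. Then h(Escalated) = 1 and h(Resolved) = 0. By first-step analysis:
h(Tier 3) = 0.15·0 + 0.25·h(Tier 3) + 0.4·h(Tier 1) + 0.2·1
h(Tier 1) = 0.15·0 + 0.45·h(Tier 3) + 0.15·h(Tier 1) + 0.25·1
Solving: h(Tier 3) = 0.5902, h(Tier 1) = 0.6066.
Starting from Tier 3, the probability is 0.5902.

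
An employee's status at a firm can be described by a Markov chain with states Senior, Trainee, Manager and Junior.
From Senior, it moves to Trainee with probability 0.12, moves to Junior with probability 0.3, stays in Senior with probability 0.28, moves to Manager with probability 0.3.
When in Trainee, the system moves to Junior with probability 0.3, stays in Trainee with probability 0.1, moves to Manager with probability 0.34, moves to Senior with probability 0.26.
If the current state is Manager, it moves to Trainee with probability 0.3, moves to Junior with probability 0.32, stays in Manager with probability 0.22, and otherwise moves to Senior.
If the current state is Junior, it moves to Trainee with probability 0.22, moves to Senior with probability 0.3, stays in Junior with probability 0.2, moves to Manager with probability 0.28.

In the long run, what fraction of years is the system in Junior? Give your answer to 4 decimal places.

Let the stationary distribution be π with π = πP and π_1 + π_2 + π_3 + π_4 = 1.
π_1 = 0.28·π_1 + 0.26·π_2 + 0.16·π_3 + 0.3·π_4
π_2 = 0.12·π_1 + 0.1·π_2 + 0.3·π_3 + 0.22·π_4
π_3 = 0.3·π_1 + 0.34·π_2 + 0.22·π_3 + 0.28·π_4
Solving with the normalization constraint gives π = (0.2481, 0.1943, 0.2798, 0.2778).
So the stationary probability of Junior is 0.2778.

0.2778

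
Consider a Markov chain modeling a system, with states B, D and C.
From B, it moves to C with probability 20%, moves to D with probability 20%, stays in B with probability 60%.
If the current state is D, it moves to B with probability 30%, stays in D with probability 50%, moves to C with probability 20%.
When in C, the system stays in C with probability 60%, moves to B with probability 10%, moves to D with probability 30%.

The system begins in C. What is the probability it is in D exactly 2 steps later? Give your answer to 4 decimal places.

0.3500

Sum over the intermediate state after 1 step:
P = P(C→B)·P(B→D) + P(C→D)·P(D→D) + P(C→C)·P(C→D)
  = 0.1×0.2 + 0.3×0.5 + 0.6×0.3
  = 0.0200 + 0.1500 + 0.1800 = 0.3500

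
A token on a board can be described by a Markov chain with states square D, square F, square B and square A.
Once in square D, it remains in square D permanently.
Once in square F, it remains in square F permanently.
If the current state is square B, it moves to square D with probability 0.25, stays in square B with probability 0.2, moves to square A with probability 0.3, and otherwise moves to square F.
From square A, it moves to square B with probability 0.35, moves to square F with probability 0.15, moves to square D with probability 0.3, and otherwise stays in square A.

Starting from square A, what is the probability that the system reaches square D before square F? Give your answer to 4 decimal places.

Let h(s) be the probability of absorption at square D starting from transient state s. Then h(square D) = 1 and h(square F) = 0. By first-step analysis:
h(square B) = 0.25·1 + 0.25·0 + 0.2·h(square B) + 0.3·h(square A)
h(square A) = 0.3·1 + 0.15·0 + 0.35·h(square B) + 0.2·h(square A)
Solving: h(square B) = 0.5421, h(square A) = 0.6121.
Starting from square A, the probability is 0.6121.

0.6121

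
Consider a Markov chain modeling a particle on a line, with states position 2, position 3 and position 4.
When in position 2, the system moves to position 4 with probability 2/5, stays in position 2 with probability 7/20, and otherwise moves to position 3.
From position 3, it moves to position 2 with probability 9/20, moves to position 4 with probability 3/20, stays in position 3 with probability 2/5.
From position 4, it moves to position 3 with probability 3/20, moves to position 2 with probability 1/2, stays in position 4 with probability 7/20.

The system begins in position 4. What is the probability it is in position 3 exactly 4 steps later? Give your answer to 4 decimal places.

Propagate the distribution vector 4 steps from position 4.
After 0 steps: (0.0000, 0.0000, 1.0000)
After 1 step: (0.5000, 0.1500, 0.3500)
After 2 steps: (0.4175, 0.2375, 0.3450)
After 3 steps: (0.4255, 0.2511, 0.3234)
After 4 steps: (0.4236, 0.2553, 0.3211)
P(in position 3 after 4 steps) = 0.2553

0.2553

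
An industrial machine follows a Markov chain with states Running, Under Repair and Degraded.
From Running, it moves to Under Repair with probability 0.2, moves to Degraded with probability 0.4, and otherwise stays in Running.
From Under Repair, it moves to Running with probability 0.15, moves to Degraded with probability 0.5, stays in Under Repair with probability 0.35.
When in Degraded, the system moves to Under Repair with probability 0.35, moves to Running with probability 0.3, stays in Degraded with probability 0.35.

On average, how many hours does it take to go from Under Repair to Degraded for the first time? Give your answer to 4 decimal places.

Let t(s) be the expected number of hours to first reach Degraded from state s, with t(Degraded) = 0. Conditioning on the first hour:
t(Running) = 1 + 0.4·t(Running) + 0.2·t(Under Repair)
t(Under Repair) = 1 + 0.15·t(Running) + 0.35·t(Under Repair)
Solving: t(Running) = 2.3611, t(Under Repair) = 2.0833.
Expected hours from Under Repair to Degraded: 2.0833.

2.0833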